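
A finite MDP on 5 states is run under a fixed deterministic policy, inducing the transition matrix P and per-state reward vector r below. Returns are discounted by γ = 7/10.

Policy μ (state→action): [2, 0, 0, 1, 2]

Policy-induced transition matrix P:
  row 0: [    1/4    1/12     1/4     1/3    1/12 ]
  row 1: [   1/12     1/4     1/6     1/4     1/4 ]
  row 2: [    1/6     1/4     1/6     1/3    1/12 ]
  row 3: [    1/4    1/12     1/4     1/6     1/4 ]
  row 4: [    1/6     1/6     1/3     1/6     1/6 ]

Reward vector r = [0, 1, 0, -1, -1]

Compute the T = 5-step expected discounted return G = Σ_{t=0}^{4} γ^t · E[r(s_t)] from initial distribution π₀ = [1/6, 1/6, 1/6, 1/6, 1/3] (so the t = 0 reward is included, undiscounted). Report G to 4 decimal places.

t=0: π = [0.1667, 0.1667, 0.1667, 0.1667, 0.3333], E[r] = -0.3333, γ^t·E[r] = -0.333333, running G = -0.333333
t=1: π = [0.1806, 0.1667, 0.2500, 0.2361, 0.1667], E[r] = -0.2361, γ^t·E[r] = -0.165278, running G = -0.498611
t=2: π = [0.1875, 0.1667, 0.2292, 0.2523, 0.1644], E[r] = -0.2500, γ^t·E[r] = -0.122500, running G = -0.621111
t=3: π = [0.1894, 0.1630, 0.2307, 0.2500, 0.1669], E[r] = -0.2539, γ^t·E[r] = -0.087073, running G = -0.708184
t=4: π = [0.1897, 0.1629, 0.2311, 0.2503, 0.1661], E[r] = -0.2535, γ^t·E[r] = -0.060863, running G = -0.769047

G = -0.7690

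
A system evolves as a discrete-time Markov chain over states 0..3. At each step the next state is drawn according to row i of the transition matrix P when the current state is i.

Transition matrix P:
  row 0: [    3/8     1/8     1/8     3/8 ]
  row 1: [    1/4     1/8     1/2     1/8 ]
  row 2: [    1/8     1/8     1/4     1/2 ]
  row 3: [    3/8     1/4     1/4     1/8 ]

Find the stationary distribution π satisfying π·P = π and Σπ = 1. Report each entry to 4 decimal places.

π = [0.2913, 0.1616, 0.2540, 0.2931]

Balance equations π_j = Σ_i π_i·P[i][j]:
  π_0 = 3/8·π_0 + 1/4·π_1 + 1/8·π_2 + 3/8·π_3
  π_1 = 1/8·π_0 + 1/8·π_1 + 1/8·π_2 + 1/4·π_3
  π_2 = 1/8·π_0 + 1/2·π_1 + 1/4·π_2 + 1/4·π_3
  normalize: π_0 + π_1 + π_2 + π_3 = 1
Solving the linear system gives exactly π = [164/563, 91/563, 143/563, 165/563].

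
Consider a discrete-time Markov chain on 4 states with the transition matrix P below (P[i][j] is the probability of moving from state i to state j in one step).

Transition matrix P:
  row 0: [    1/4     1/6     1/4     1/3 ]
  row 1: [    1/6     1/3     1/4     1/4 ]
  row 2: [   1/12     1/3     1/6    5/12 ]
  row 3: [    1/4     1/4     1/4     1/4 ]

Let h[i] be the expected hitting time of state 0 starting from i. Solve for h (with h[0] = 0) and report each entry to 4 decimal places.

First-step conditioning: h[0] = 0; for i ≠ 0, h[i] = 1 + Σ_k P[i][k]·h[k].
  h[1] = 1 + 1/3·h[1] + 1/4·h[2] + 1/4·h[3]
  h[2] = 1 + 1/3·h[1] + 1/6·h[2] + 5/12·h[3]
  h[3] = 1 + 1/4·h[1] + 1/4·h[2] + 1/4·h[3]
Solving the 3×3 linear system over states ≠ 0 gives exactly h = [0, 624/107, 664/107, 572/107] (h[0] = 0 is the target).

h = [0.0000, 5.8318, 6.2056, 5.3458]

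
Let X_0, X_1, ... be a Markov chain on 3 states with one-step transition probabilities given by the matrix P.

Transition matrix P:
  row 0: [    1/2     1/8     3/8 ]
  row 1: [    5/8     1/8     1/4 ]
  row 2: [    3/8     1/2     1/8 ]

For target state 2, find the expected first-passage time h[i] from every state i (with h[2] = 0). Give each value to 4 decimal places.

First-step conditioning: h[2] = 0; for i ≠ 2, h[i] = 1 + Σ_k P[i][k]·h[k].
  h[0] = 1 + 1/2·h[0] + 1/8·h[1]
  h[1] = 1 + 5/8·h[0] + 1/8·h[1]
Solving the 2×2 linear system over states ≠ 2 gives exactly h = [64/23, 72/23, 0] (h[2] = 0 is the target).

h = [2.7826, 3.1304, 0.0000]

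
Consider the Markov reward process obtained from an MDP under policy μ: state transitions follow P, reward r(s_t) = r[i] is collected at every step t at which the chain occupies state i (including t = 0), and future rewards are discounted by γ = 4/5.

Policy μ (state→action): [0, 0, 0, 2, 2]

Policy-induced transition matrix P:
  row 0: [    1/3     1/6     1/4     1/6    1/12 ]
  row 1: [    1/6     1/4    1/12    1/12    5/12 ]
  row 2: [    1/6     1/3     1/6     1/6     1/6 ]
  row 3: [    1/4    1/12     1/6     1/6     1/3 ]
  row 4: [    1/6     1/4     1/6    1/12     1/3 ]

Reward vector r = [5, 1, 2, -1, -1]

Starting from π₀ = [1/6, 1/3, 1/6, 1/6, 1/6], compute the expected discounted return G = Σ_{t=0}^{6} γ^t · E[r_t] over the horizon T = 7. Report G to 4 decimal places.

G = 4.7144

t=0: π = [0.1667, 0.3333, 0.1667, 0.1667, 0.1667], E[r] = 1.1667, γ^t·E[r] = 1.166667, running G = 1.166667
t=1: π = [0.2083, 0.2222, 0.1528, 0.1250, 0.2917], E[r] = 1.1528, γ^t·E[r] = 0.922222, running G = 2.088889
t=2: π = [0.2118, 0.2245, 0.1655, 0.1238, 0.2743], E[r] = 1.2164, γ^t·E[r] = 0.778519, running G = 2.867407
t=3: π = [0.2123, 0.2255, 0.1656, 0.1251, 0.2715], E[r] = 1.2215, γ^t·E[r] = 0.625432, running G = 3.492840
t=4: π = [0.2125, 0.2253, 0.1656, 0.1252, 0.2715], E[r] = 1.2221, γ^t·E[r] = 0.500553, running G = 3.993393
t=5: π = [0.2125, 0.2252, 0.1656, 0.1253, 0.2714], E[r] = 1.2223, γ^t·E[r] = 0.400534, running G = 4.393927
t=6: π = [0.2125, 0.2252, 0.1656, 0.1253, 0.2714], E[r] = 1.2224, γ^t·E[r] = 0.320445, running G = 4.714372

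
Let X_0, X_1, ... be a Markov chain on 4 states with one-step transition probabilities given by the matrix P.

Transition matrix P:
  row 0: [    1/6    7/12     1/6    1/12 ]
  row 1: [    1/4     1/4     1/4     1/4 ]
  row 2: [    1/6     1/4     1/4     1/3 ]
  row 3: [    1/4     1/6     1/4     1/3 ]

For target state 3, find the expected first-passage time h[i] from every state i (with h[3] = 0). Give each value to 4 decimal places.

h = [4.9655, 4.2759, 3.8621, 0.0000]

First-step conditioning: h[3] = 0; for i ≠ 3, h[i] = 1 + Σ_k P[i][k]·h[k].
  h[0] = 1 + 1/6·h[0] + 7/12·h[1] + 1/6·h[2]
  h[1] = 1 + 1/4·h[0] + 1/4·h[1] + 1/4·h[2]
  h[2] = 1 + 1/6·h[0] + 1/4·h[1] + 1/4·h[2]
Solving the 3×3 linear system over states ≠ 3 gives exactly h = [144/29, 124/29, 112/29, 0] (h[3] = 0 is the target).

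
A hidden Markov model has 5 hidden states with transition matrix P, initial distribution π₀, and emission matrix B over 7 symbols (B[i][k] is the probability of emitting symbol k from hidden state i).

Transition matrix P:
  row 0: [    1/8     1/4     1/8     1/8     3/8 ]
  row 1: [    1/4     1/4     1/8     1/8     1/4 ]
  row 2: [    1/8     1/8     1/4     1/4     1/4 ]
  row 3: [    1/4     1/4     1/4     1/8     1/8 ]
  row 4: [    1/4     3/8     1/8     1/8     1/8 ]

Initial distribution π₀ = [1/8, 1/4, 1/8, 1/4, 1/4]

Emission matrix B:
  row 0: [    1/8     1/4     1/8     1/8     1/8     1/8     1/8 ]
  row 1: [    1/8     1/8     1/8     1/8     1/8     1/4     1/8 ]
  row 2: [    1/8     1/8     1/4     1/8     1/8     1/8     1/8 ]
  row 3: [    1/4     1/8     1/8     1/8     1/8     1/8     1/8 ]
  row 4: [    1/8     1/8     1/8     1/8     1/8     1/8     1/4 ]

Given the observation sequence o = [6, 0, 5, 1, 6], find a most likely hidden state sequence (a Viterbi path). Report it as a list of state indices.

t=0: δ = [1.562e-02, 3.125e-02, 1.562e-02, 3.125e-02, 6.250e-02]  (obs o_0=6)
t=1: δ = [1.953e-03, 2.930e-03, 9.766e-04, 1.953e-03, 9.766e-04]  ψ = [4, 4, 3, 4, 1]  (obs o_1=0)
t=2: δ = [9.155e-05, 1.831e-04, 6.104e-05, 4.578e-05, 9.155e-05]  ψ = [1, 1, 3, 1, 0]  (obs o_2=5)
t=3: δ = [1.144e-05, 5.722e-06, 2.861e-06, 2.861e-06, 5.722e-06]  ψ = [1, 1, 1, 1, 1]  (obs o_3=1)
t=4: δ = [1.788e-07, 3.576e-07, 1.788e-07, 1.788e-07, 1.073e-06]  ψ = [0, 0, 0, 0, 0]  (obs o_4=6)
backtrack: best end state = 4; path = [4, 1, 1, 0, 4]

path = [4, 1, 1, 0, 4]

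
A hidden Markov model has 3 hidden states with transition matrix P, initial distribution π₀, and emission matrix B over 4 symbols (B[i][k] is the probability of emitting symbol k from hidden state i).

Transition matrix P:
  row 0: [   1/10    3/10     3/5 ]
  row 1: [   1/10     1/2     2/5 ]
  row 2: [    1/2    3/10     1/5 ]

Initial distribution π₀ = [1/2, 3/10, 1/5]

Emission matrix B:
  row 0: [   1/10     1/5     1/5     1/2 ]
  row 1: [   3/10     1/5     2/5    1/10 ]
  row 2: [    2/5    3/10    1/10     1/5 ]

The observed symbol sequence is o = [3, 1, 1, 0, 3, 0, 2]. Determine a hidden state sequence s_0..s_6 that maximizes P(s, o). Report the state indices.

path = [0, 2, 0, 2, 0, 2, 1]

t=0: δ = [2.500e-01, 3.000e-02, 4.000e-02]  (obs o_0=3)
t=1: δ = [5.000e-03, 1.500e-02, 4.500e-02]  ψ = [0, 0, 0]  (obs o_1=1)
t=2: δ = [4.500e-03, 2.700e-03, 2.700e-03]  ψ = [2, 2, 2]  (obs o_2=1)
t=3: δ = [1.350e-04, 4.050e-04, 1.080e-03]  ψ = [2, 0, 0]  (obs o_3=0)
t=4: δ = [2.700e-04, 3.240e-05, 4.320e-05]  ψ = [2, 2, 2]  (obs o_4=3)
t=5: δ = [2.700e-06, 2.430e-05, 6.480e-05]  ψ = [0, 0, 0]  (obs o_5=0)
t=6: δ = [6.480e-06, 7.776e-06, 1.296e-06]  ψ = [2, 2, 2]  (obs o_6=2)
backtrack: best end state = 1; path = [0, 2, 0, 2, 0, 2, 1]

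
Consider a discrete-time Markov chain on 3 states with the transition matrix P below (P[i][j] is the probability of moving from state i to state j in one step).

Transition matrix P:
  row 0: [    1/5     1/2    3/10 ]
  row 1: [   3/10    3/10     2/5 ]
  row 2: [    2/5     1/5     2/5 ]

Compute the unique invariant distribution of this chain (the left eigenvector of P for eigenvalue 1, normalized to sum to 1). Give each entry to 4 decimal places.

π = [0.3063, 0.3243, 0.3694]

Balance equations π_j = Σ_i π_i·P[i][j]:
  π_0 = 1/5·π_0 + 3/10·π_1 + 2/5·π_2
  π_1 = 1/2·π_0 + 3/10·π_1 + 1/5·π_2
  normalize: π_0 + π_1 + π_2 = 1
Solving the linear system gives exactly π = [34/111, 12/37, 41/111].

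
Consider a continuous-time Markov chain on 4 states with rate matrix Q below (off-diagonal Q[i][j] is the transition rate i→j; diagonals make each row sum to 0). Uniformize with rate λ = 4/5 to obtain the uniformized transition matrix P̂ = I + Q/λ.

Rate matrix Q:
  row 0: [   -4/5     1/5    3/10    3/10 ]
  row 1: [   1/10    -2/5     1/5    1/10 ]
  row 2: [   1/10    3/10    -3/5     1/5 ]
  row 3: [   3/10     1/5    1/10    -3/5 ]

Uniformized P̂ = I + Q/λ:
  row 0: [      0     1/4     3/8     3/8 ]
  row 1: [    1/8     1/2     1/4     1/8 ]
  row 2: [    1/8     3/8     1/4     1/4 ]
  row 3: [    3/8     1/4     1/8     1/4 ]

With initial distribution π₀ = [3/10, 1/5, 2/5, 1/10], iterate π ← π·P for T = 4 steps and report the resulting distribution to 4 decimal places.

t=0: π = [0.3000, 0.2000, 0.4000, 0.1000]
t=1: π = [0.1125, 0.3500, 0.2750, 0.2625]
t=2: π = [0.1766, 0.3719, 0.2313, 0.2203]
t=3: π = [0.1580, 0.3719, 0.2445, 0.2256]
t=4: π = [0.1616, 0.3735, 0.2416, 0.2233]

π = [0.1616, 0.3735, 0.2416, 0.2233]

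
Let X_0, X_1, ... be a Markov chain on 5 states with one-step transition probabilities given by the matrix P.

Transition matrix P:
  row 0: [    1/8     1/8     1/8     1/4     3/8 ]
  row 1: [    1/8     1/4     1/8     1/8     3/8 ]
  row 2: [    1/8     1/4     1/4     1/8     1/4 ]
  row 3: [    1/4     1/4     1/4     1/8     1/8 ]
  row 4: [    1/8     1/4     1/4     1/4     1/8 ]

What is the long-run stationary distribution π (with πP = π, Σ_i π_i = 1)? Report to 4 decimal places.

π = [0.1467, 0.2317, 0.2027, 0.1740, 0.2449]

Balance equations π_j = Σ_i π_i·P[i][j]:
  π_0 = 1/8·π_0 + 1/8·π_1 + 1/8·π_2 + 1/4·π_3 + 1/8·π_4
  π_1 = 1/8·π_0 + 1/4·π_1 + 1/4·π_2 + 1/4·π_3 + 1/4·π_4
  π_2 = 1/8·π_0 + 1/8·π_1 + 1/4·π_2 + 1/4·π_3 + 1/4·π_4
  π_3 = 1/4·π_0 + 1/8·π_1 + 1/8·π_2 + 1/8·π_3 + 1/4·π_4
  normalize: π_0 + π_1 + π_2 + π_3 + π_4 = 1
Solving the linear system gives exactly π = [674/4593, 1064/4593, 931/4593, 799/4593, 375/1531].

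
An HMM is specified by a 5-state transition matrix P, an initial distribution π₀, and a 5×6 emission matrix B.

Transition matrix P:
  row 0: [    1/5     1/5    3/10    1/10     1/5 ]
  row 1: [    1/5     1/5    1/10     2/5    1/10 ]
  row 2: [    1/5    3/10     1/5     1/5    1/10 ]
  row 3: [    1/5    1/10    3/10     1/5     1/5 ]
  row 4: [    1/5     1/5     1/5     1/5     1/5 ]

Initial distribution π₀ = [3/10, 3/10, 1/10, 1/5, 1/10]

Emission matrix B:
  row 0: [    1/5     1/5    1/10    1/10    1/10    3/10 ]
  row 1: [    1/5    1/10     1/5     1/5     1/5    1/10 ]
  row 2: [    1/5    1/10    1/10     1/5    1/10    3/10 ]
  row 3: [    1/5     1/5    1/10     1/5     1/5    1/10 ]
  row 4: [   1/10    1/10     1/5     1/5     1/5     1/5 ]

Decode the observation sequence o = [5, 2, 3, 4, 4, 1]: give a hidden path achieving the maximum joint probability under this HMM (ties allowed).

path = [0, 1, 3, 2, 1, 3]

t=0: δ = [9.000e-02, 3.000e-02, 3.000e-02, 2.000e-02, 2.000e-02]  (obs o_0=5)
t=1: δ = [1.800e-03, 3.600e-03, 2.700e-03, 1.200e-03, 3.600e-03]  ψ = [0, 0, 0, 1, 0]  (obs o_1=2)
t=2: δ = [7.200e-05, 1.620e-04, 1.440e-04, 2.880e-04, 1.440e-04]  ψ = [1, 2, 4, 1, 4]  (obs o_2=3)
t=3: δ = [5.760e-06, 8.640e-06, 8.640e-06, 1.296e-05, 1.152e-05]  ψ = [3, 2, 3, 1, 3]  (obs o_3=4)
t=4: δ = [2.592e-07, 5.184e-07, 3.888e-07, 6.912e-07, 5.184e-07]  ψ = [3, 2, 3, 1, 3]  (obs o_4=4)
t=5: δ = [2.765e-08, 1.166e-08, 2.074e-08, 4.147e-08, 1.382e-08]  ψ = [3, 2, 3, 1, 3]  (obs o_5=1)
backtrack: best end state = 3; path = [0, 1, 3, 2, 1, 3]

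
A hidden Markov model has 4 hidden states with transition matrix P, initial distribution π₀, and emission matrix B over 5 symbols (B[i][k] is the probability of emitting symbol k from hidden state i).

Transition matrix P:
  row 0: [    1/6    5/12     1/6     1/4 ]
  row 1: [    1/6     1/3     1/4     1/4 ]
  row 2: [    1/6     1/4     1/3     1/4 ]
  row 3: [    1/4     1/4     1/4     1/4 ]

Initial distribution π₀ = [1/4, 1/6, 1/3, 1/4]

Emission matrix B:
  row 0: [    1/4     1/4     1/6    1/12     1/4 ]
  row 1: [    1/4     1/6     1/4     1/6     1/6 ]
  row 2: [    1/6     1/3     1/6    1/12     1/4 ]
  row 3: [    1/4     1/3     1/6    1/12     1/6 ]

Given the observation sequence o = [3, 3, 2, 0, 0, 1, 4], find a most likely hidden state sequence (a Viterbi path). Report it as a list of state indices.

t=0: δ = [2.083e-02, 2.778e-02, 2.778e-02, 2.083e-02]  (obs o_0=3)
t=1: δ = [4.340e-04, 1.543e-03, 7.716e-04, 5.787e-04]  ψ = [3, 1, 2, 1]  (obs o_1=3)
t=2: δ = [4.287e-05, 1.286e-04, 6.430e-05, 6.430e-05]  ψ = [1, 1, 1, 1]  (obs o_2=2)
t=3: δ = [5.358e-06, 1.072e-05, 5.358e-06, 8.038e-06]  ψ = [1, 1, 1, 1]  (obs o_3=0)
t=4: δ = [5.023e-07, 8.931e-07, 4.465e-07, 6.698e-07]  ψ = [3, 1, 1, 1]  (obs o_4=0)
t=5: δ = [4.186e-08, 4.961e-08, 7.442e-08, 7.442e-08]  ψ = [3, 1, 1, 1]  (obs o_5=1)
t=6: δ = [4.651e-09, 3.101e-09, 6.202e-09, 3.101e-09]  ψ = [3, 2, 2, 2]  (obs o_6=4)
backtrack: best end state = 2; path = [1, 1, 1, 1, 1, 2, 2]

path = [1, 1, 1, 1, 1, 2, 2]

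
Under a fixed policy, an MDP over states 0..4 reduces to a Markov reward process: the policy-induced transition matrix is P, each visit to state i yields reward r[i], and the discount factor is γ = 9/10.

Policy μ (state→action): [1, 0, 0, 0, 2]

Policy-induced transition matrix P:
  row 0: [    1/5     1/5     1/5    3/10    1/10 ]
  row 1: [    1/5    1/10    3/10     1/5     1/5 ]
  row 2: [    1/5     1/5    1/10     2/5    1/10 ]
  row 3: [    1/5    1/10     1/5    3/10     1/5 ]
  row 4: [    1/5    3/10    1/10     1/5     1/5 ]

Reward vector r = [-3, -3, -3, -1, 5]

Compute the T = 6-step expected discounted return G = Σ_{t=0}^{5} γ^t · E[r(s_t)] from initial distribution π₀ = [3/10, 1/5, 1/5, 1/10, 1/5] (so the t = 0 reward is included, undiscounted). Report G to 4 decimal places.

G = -5.4815

t=0: π = [0.3000, 0.2000, 0.2000, 0.1000, 0.2000], E[r] = -1.2000, γ^t·E[r] = -1.200000, running G = -1.200000
t=1: π = [0.2000, 0.1900, 0.1800, 0.2800, 0.1500], E[r] = -1.2400, γ^t·E[r] = -1.116000, running G = -2.316000
t=2: π = [0.2000, 0.1680, 0.1860, 0.2840, 0.1620], E[r] = -1.1360, γ^t·E[r] = -0.920160, running G = -3.236160
t=3: π = [0.2000, 0.1710, 0.1820, 0.2856, 0.1614], E[r] = -1.1376, γ^t·E[r] = -0.829310, running G = -4.065470
t=4: π = [0.2000, 0.1705, 0.1828, 0.2850, 0.1618], E[r] = -1.1357, γ^t·E[r] = -0.745120, running G = -4.810590
t=5: π = [0.2000, 0.1706, 0.1826, 0.2850, 0.1617], E[r] = -1.1361, γ^t·E[r] = -0.670863, running G = -5.481453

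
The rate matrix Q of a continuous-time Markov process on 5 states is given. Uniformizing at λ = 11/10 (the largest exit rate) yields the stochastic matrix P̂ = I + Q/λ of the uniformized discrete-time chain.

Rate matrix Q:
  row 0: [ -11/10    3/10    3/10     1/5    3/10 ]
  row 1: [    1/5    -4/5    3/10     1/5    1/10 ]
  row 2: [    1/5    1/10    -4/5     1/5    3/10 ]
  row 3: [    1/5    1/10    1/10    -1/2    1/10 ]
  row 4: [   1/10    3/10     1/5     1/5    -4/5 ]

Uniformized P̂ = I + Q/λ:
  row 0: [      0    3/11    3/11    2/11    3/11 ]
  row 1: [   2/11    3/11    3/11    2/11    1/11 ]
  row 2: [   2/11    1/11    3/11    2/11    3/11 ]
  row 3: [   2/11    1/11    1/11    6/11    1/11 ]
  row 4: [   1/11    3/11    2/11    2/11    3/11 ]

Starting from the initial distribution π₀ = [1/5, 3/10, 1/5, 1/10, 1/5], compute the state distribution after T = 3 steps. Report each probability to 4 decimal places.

π = [0.1387, 0.1862, 0.2077, 0.2768, 0.1907]

t=0: π = [0.2000, 0.3000, 0.2000, 0.1000, 0.2000]
t=1: π = [0.1273, 0.2182, 0.2364, 0.2182, 0.2000]
t=2: π = [0.1405, 0.1901, 0.2149, 0.2612, 0.1934]
t=3: π = [0.1387, 0.1862, 0.2077, 0.2768, 0.1907]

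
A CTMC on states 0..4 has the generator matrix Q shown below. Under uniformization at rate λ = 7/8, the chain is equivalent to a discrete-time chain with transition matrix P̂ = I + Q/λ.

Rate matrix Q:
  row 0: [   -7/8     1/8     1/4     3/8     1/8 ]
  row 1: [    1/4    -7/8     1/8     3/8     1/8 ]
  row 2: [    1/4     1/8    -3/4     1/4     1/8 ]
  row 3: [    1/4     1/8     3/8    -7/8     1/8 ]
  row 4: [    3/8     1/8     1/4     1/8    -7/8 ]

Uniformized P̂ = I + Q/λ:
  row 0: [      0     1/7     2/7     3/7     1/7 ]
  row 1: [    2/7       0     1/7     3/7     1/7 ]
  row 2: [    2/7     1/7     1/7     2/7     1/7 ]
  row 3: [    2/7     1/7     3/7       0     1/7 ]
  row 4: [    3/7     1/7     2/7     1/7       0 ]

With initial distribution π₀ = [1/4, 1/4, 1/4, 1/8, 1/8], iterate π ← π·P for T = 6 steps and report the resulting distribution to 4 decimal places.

π = [0.2361, 0.1250, 0.2656, 0.2483, 0.1250]

t=0: π = [0.2500, 0.2500, 0.2500, 0.1250, 0.1250]
t=1: π = [0.2321, 0.1071, 0.2321, 0.3036, 0.1250]
t=2: π = [0.2372, 0.1276, 0.2806, 0.2296, 0.1250]
t=3: π = [0.2358, 0.1246, 0.2602, 0.2544, 0.1250]
t=4: π = [0.2362, 0.1251, 0.2671, 0.2467, 0.1250]
t=5: π = [0.2361, 0.1250, 0.2649, 0.2490, 0.1250]
t=6: π = [0.2361, 0.1250, 0.2656, 0.2483, 0.1250]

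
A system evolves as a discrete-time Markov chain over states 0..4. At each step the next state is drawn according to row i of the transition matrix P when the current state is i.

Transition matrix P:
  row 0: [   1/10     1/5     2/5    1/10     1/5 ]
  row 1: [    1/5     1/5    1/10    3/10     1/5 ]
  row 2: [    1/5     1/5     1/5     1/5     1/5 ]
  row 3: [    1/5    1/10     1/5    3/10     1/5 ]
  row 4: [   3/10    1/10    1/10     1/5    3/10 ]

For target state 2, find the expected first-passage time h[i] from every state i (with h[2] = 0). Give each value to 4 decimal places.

h = [4.0438, 5.4247, 0.0000, 4.8822, 5.3315]

First-step conditioning: h[2] = 0; for i ≠ 2, h[i] = 1 + Σ_k P[i][k]·h[k].
  h[0] = 1 + 1/10·h[0] + 1/5·h[1] + 1/10·h[3] + 1/5·h[4]
  h[1] = 1 + 1/5·h[0] + 1/5·h[1] + 3/10·h[3] + 1/5·h[4]
  h[3] = 1 + 1/5·h[0] + 1/10·h[1] + 3/10·h[3] + 1/5·h[4]
  h[4] = 1 + 3/10·h[0] + 1/10·h[1] + 1/5·h[3] + 3/10·h[4]
Solving the 4×4 linear system over states ≠ 2 gives exactly h = [1476/365, 396/73, 0, 1782/365, 1946/365] (h[2] = 0 is the target).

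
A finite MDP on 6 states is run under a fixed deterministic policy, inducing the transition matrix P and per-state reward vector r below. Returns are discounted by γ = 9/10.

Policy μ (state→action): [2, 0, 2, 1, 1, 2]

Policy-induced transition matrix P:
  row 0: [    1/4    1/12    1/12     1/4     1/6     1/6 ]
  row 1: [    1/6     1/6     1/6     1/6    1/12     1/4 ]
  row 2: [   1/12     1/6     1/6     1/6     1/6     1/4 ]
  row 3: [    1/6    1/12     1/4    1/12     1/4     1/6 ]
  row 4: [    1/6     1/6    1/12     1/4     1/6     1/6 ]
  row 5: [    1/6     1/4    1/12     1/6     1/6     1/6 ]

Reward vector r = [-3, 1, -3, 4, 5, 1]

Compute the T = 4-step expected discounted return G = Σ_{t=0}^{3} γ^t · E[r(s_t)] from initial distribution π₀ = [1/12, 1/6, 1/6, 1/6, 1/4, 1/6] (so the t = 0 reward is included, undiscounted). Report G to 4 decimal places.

G = 3.9287

t=0: π = [0.0833, 0.1667, 0.1667, 0.1667, 0.2500, 0.1667], E[r] = 1.5000, γ^t·E[r] = 1.500000, running G = 1.500000
t=1: π = [0.1597, 0.1597, 0.1389, 0.1806, 0.1667, 0.1944], E[r] = 1.0139, γ^t·E[r] = 0.912500, running G = 2.412500
t=2: π = [0.1684, 0.1545, 0.1383, 0.1788, 0.1684, 0.1916], E[r] = 0.9832, γ^t·E[r] = 0.796406, running G = 3.208906
t=3: π = [0.1692, 0.1537, 0.1375, 0.1798, 0.1687, 0.1911], E[r] = 0.9874, γ^t·E[r] = 0.719824, running G = 3.928730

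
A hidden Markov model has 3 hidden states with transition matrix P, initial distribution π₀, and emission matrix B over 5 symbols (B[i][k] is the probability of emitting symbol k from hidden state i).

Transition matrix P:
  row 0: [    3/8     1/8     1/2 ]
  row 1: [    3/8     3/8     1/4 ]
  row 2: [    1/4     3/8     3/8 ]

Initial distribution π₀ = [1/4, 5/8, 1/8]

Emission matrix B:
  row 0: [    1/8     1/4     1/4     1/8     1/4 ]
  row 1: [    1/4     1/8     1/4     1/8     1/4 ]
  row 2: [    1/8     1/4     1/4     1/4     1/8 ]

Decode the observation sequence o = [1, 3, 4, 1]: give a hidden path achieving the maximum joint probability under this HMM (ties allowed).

t=0: δ = [6.250e-02, 7.812e-02, 3.125e-02]  (obs o_0=1)
t=1: δ = [3.662e-03, 3.662e-03, 7.812e-03]  ψ = [1, 1, 0]  (obs o_1=3)
t=2: δ = [4.883e-04, 7.324e-04, 3.662e-04]  ψ = [2, 2, 2]  (obs o_2=4)
t=3: δ = [6.866e-05, 3.433e-05, 6.104e-05]  ψ = [1, 1, 0]  (obs o_3=1)
backtrack: best end state = 0; path = [0, 2, 1, 0]

path = [0, 2, 1, 0]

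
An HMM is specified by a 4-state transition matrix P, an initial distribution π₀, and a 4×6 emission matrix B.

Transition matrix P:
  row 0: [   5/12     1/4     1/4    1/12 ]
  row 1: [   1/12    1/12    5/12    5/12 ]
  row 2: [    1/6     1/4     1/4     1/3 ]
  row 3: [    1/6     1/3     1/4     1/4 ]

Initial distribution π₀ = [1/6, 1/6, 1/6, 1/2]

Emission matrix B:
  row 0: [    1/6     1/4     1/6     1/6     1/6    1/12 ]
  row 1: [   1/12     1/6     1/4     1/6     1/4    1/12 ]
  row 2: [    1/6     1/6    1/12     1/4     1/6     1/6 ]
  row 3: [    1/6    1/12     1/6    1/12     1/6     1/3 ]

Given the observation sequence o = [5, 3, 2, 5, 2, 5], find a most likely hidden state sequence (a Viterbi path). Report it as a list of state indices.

t=0: δ = [1.389e-02, 1.389e-02, 2.778e-02, 1.667e-01]  (obs o_0=5)
t=1: δ = [4.630e-03, 9.259e-03, 1.042e-02, 3.472e-03]  ψ = [3, 3, 3, 3]  (obs o_1=3)
t=2: δ = [3.215e-04, 6.510e-04, 3.215e-04, 6.430e-04]  ψ = [0, 2, 1, 1]  (obs o_2=2)
t=3: δ = [1.116e-05, 1.786e-05, 4.521e-05, 9.042e-05]  ψ = [0, 3, 1, 1]  (obs o_3=5)
t=4: δ = [2.512e-06, 7.535e-06, 1.884e-06, 3.768e-06]  ψ = [3, 3, 3, 3]  (obs o_4=2)
t=5: δ = [8.721e-08, 1.047e-07, 5.233e-07, 1.047e-06]  ψ = [0, 3, 1, 1]  (obs o_5=5)
backtrack: best end state = 3; path = [3, 2, 1, 3, 1, 3]

path = [3, 2, 1, 3, 1, 3]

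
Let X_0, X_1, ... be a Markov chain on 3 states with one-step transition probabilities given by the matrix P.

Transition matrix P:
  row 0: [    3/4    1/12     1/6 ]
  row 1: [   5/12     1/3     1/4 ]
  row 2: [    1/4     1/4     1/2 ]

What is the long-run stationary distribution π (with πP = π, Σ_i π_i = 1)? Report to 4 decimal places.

Balance equations π_j = Σ_i π_i·P[i][j]:
  π_0 = 3/4·π_0 + 5/12·π_1 + 1/4·π_2
  π_1 = 1/12·π_0 + 1/3·π_1 + 1/4·π_2
  normalize: π_0 + π_1 + π_2 = 1
Solving the linear system gives exactly π = [39/70, 6/35, 19/70].

π = [0.5571, 0.1714, 0.2714]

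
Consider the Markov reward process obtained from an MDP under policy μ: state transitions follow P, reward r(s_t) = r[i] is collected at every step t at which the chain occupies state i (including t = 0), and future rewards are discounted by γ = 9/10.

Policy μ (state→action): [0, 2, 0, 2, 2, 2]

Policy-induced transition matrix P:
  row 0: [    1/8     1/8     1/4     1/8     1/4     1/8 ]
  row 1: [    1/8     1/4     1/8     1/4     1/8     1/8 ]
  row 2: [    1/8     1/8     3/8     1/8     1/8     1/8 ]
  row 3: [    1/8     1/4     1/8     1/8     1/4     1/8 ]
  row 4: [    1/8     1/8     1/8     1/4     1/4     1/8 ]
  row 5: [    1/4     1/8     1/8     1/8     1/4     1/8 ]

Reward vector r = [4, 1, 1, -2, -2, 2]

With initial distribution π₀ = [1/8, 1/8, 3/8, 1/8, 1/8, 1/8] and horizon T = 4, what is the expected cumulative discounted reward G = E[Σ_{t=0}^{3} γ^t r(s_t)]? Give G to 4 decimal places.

t=0: π = [0.1250, 0.1250, 0.3750, 0.1250, 0.1250, 0.1250], E[r] = 0.7500, γ^t·E[r] = 0.750000, running G = 0.750000
t=1: π = [0.1406, 0.1563, 0.2344, 0.1563, 0.1875, 0.1250], E[r] = 0.5156, γ^t·E[r] = 0.464063, running G = 1.214063
t=2: π = [0.1406, 0.1641, 0.2012, 0.1680, 0.2012, 0.1250], E[r] = 0.4395, γ^t·E[r] = 0.355957, running G = 1.570020
t=3: π = [0.1406, 0.1665, 0.1929, 0.1707, 0.2043, 0.1250], E[r] = 0.4219, γ^t·E[r] = 0.307547, running G = 1.877566

G = 1.8776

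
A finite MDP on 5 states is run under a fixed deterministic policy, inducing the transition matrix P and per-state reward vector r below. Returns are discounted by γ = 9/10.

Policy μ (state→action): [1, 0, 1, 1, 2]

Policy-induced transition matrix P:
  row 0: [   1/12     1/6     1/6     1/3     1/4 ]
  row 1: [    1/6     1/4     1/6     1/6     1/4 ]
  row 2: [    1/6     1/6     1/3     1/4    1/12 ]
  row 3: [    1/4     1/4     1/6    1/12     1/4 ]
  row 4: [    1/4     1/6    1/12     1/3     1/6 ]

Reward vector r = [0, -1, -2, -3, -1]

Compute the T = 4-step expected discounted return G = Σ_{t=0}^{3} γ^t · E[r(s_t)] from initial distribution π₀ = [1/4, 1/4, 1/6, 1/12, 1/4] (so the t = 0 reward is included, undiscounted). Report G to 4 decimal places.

G = -4.6641

t=0: π = [0.2500, 0.2500, 0.1667, 0.0833, 0.2500], E[r] = -1.0833, γ^t·E[r] = -1.083333, running G = -1.083333
t=1: π = [0.1736, 0.1944, 0.1736, 0.2569, 0.2014], E[r] = -1.5139, γ^t·E[r] = -1.362500, running G = -2.445833
t=2: π = [0.1904, 0.2043, 0.1788, 0.2222, 0.2043], E[r] = -1.4329, γ^t·E[r] = -1.160625, running G = -3.606458
t=3: π = [0.1863, 0.2022, 0.1794, 0.2288, 0.2032], E[r] = -1.4508, γ^t·E[r] = -1.057605, running G = -4.664064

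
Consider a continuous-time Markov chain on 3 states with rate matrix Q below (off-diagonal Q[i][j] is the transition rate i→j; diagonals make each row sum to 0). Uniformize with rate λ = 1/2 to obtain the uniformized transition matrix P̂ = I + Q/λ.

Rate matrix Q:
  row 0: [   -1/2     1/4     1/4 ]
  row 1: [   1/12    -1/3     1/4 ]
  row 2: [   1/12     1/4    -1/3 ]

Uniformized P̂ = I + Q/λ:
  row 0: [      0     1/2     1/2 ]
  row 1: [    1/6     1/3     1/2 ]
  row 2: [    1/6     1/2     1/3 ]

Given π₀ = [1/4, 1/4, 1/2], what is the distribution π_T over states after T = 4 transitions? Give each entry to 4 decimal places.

π = [0.1429, 0.4284, 0.4286]

t=0: π = [0.2500, 0.2500, 0.5000]
t=1: π = [0.1250, 0.4583, 0.4167]
t=2: π = [0.1458, 0.4236, 0.4306]
t=3: π = [0.1424, 0.4294, 0.4282]
t=4: π = [0.1429, 0.4284, 0.4286]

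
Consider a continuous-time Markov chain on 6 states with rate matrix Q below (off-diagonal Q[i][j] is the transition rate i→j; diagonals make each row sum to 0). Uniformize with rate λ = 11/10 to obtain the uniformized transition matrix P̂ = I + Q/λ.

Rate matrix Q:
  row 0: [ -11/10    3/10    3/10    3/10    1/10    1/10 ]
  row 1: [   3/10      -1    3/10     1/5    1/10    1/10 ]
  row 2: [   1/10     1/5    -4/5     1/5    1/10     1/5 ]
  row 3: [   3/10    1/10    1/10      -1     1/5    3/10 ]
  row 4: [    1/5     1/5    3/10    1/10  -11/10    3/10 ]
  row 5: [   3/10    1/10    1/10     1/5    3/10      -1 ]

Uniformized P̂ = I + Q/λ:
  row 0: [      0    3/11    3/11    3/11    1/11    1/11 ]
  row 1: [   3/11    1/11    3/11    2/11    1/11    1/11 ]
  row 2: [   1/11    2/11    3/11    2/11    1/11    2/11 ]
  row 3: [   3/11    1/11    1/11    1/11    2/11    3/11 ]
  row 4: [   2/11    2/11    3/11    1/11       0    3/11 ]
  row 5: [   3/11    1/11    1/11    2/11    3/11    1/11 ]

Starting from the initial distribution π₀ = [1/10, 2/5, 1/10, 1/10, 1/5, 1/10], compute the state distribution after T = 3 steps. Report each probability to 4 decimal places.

π = [0.1777, 0.1515, 0.2114, 0.1693, 0.1248, 0.1653]

t=0: π = [0.1000, 0.4000, 0.1000, 0.1000, 0.2000, 0.1000]
t=1: π = [0.2091, 0.1364, 0.2364, 0.1636, 0.1000, 0.1545]
t=2: π = [0.1636, 0.1595, 0.2149, 0.1769, 0.1248, 0.1603]
t=3: π = [0.1777, 0.1515, 0.2114, 0.1693, 0.1248, 0.1653]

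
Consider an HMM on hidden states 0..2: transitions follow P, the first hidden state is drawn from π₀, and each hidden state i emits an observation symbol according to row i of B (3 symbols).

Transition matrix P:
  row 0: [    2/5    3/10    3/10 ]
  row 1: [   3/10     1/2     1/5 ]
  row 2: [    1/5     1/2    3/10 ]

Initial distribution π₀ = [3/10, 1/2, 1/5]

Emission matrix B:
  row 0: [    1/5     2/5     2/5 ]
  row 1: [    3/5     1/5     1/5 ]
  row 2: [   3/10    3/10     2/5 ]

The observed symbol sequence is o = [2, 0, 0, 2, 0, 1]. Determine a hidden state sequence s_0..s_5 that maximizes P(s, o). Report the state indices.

path = [1, 1, 1, 1, 1, 0]

t=0: δ = [1.200e-01, 1.000e-01, 8.000e-02]  (obs o_0=2)
t=1: δ = [9.600e-03, 3.000e-02, 1.080e-02]  ψ = [0, 1, 0]  (obs o_1=0)
t=2: δ = [1.800e-03, 9.000e-03, 1.800e-03]  ψ = [1, 1, 1]  (obs o_2=0)
t=3: δ = [1.080e-03, 9.000e-04, 7.200e-04]  ψ = [1, 1, 1]  (obs o_3=2)
t=4: δ = [8.640e-05, 2.700e-04, 9.720e-05]  ψ = [0, 1, 0]  (obs o_4=0)
t=5: δ = [3.240e-05, 2.700e-05, 1.620e-05]  ψ = [1, 1, 1]  (obs o_5=1)
backtrack: best end state = 0; path = [1, 1, 1, 1, 1, 0]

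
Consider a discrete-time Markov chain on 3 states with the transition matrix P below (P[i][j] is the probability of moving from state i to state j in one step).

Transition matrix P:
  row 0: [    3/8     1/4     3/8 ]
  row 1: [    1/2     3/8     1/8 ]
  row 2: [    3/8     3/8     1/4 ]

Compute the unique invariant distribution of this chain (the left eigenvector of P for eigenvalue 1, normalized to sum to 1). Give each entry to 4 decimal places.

π = [0.4154, 0.3231, 0.2615]

Balance equations π_j = Σ_i π_i·P[i][j]:
  π_0 = 3/8·π_0 + 1/2·π_1 + 3/8·π_2
  π_1 = 1/4·π_0 + 3/8·π_1 + 3/8·π_2
  normalize: π_0 + π_1 + π_2 = 1
Solving the linear system gives exactly π = [27/65, 21/65, 17/65].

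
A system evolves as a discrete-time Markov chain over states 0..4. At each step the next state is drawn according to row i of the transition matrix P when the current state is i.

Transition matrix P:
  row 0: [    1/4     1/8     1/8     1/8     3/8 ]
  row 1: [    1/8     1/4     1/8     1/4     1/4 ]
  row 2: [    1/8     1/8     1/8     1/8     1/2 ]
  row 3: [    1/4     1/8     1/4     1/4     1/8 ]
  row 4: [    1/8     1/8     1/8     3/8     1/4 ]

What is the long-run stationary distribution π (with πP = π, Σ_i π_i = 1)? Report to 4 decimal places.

Balance equations π_j = Σ_i π_i·P[i][j]:
  π_0 = 1/4·π_0 + 1/8·π_1 + 1/8·π_2 + 1/4·π_3 + 1/8·π_4
  π_1 = 1/8·π_0 + 1/4·π_1 + 1/8·π_2 + 1/8·π_3 + 1/8·π_4
  π_2 = 1/8·π_0 + 1/8·π_1 + 1/8·π_2 + 1/4·π_3 + 1/8·π_4
  π_3 = 1/8·π_0 + 1/4·π_1 + 1/8·π_2 + 1/4·π_3 + 3/8·π_4
  normalize: π_0 + π_1 + π_2 + π_3 + π_4 = 1
Solving the linear system gives exactly π = [332/1869, 1/7, 83/534, 65/267, 1049/3738].

π = [0.1776, 0.1429, 0.1554, 0.2434, 0.2806]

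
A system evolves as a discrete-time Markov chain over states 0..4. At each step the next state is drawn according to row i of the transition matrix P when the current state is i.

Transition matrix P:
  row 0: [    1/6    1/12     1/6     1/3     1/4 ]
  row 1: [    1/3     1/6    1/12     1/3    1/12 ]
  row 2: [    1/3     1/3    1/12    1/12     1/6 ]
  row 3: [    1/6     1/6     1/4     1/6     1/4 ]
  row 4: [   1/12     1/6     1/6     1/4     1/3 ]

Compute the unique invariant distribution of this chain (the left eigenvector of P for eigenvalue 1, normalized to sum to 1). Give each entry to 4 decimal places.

π = [0.2036, 0.1761, 0.1584, 0.2356, 0.2263]

Balance equations π_j = Σ_i π_i·P[i][j]:
  π_0 = 1/6·π_0 + 1/3·π_1 + 1/3·π_2 + 1/6·π_3 + 1/12·π_4
  π_1 = 1/12·π_0 + 1/6·π_1 + 1/3·π_2 + 1/6·π_3 + 1/6·π_4
  π_2 = 1/6·π_0 + 1/12·π_1 + 1/12·π_2 + 1/4·π_3 + 1/6·π_4
  π_3 = 1/3·π_0 + 1/3·π_1 + 1/12·π_2 + 1/6·π_3 + 1/4·π_4
  normalize: π_0 + π_1 + π_2 + π_3 + π_4 = 1
Solving the linear system gives exactly π = [1177/5782, 4073/23128, 458/2891, 5449/23128, 2617/11564].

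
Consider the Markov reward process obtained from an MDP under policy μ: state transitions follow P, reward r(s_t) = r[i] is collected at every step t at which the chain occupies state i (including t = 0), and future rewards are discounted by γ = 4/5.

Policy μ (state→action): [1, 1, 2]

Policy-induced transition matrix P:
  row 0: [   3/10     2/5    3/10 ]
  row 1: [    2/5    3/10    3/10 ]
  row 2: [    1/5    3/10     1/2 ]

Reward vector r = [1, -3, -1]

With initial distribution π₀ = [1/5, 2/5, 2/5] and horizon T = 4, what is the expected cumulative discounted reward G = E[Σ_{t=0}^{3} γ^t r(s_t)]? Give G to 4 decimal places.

G = -3.4649

t=0: π = [0.2000, 0.4000, 0.4000], E[r] = -1.4000, γ^t·E[r] = -1.400000, running G = -1.400000
t=1: π = [0.3000, 0.3200, 0.3800], E[r] = -1.0400, γ^t·E[r] = -0.832000, running G = -2.232000
t=2: π = [0.2940, 0.3300, 0.3760], E[r] = -1.0720, γ^t·E[r] = -0.686080, running G = -2.918080
t=3: π = [0.2954, 0.3294, 0.3752], E[r] = -1.0680, γ^t·E[r] = -0.546816, running G = -3.464896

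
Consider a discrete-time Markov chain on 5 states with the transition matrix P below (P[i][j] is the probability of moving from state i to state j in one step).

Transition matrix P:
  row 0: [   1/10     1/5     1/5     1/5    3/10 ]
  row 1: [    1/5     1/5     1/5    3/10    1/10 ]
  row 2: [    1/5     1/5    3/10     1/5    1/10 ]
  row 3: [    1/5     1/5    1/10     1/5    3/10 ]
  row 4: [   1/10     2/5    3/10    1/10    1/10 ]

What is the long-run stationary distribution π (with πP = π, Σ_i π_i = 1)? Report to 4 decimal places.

π = [0.1660, 0.2349, 0.2187, 0.2060, 0.1744]

Balance equations π_j = Σ_i π_i·P[i][j]:
  π_0 = 1/10·π_0 + 1/5·π_1 + 1/5·π_2 + 1/5·π_3 + 1/10·π_4
  π_1 = 1/5·π_0 + 1/5·π_1 + 1/5·π_2 + 1/5·π_3 + 2/5·π_4
  π_2 = 1/5·π_0 + 1/5·π_1 + 3/10·π_2 + 1/10·π_3 + 3/10·π_4
  π_3 = 1/5·π_0 + 3/10·π_1 + 1/5·π_2 + 1/5·π_3 + 1/10·π_4
  normalize: π_0 + π_1 + π_2 + π_3 + π_4 = 1
Solving the linear system gives exactly π = [118/711, 167/711, 311/1422, 293/1422, 124/711].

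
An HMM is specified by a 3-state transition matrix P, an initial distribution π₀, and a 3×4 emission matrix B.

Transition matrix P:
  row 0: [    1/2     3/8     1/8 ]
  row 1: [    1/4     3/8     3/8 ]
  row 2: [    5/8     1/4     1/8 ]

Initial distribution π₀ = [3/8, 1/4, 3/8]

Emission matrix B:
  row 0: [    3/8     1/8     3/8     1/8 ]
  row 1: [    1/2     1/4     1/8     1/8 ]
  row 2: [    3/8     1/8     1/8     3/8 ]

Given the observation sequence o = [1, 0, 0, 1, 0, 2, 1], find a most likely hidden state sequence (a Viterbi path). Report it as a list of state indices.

t=0: δ = [4.688e-02, 6.250e-02, 4.688e-02]  (obs o_0=1)
t=1: δ = [1.099e-02, 1.172e-02, 8.789e-03]  ψ = [2, 1, 1]  (obs o_1=0)
t=2: δ = [2.060e-03, 2.197e-03, 1.648e-03]  ψ = [0, 1, 1]  (obs o_2=0)
t=3: δ = [1.287e-04, 2.060e-04, 1.030e-04]  ψ = [0, 1, 1]  (obs o_3=1)
t=4: δ = [2.414e-05, 3.862e-05, 2.897e-05]  ψ = [0, 1, 1]  (obs o_4=0)
t=5: δ = [6.789e-06, 1.810e-06, 1.810e-06]  ψ = [2, 1, 1]  (obs o_5=2)
t=6: δ = [4.243e-07, 6.365e-07, 1.061e-07]  ψ = [0, 0, 0]  (obs o_6=1)
backtrack: best end state = 1; path = [1, 1, 1, 1, 2, 0, 1]

path = [1, 1, 1, 1, 2, 0, 1]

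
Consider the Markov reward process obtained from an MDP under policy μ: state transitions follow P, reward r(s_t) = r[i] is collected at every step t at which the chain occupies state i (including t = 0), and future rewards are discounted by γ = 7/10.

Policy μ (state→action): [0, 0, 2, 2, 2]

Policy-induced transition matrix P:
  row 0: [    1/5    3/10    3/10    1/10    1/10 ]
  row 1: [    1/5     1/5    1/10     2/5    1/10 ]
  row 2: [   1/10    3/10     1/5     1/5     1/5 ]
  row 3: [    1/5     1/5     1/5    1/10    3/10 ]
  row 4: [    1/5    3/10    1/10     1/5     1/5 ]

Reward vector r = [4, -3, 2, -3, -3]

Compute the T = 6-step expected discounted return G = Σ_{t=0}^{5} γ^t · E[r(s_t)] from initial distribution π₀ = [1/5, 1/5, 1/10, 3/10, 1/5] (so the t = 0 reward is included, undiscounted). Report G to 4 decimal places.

G = -2.6921

t=0: π = [0.2000, 0.2000, 0.1000, 0.3000, 0.2000], E[r] = -1.1000, γ^t·E[r] = -1.100000, running G = -1.100000
t=1: π = [0.1900, 0.2500, 0.1800, 0.1900, 0.1900], E[r] = -0.7700, γ^t·E[r] = -0.539000, running G = -1.639000
t=2: π = [0.1820, 0.2560, 0.1750, 0.2120, 0.1750], E[r] = -0.8510, γ^t·E[r] = -0.416990, running G = -2.055990
t=3: π = [0.1825, 0.2532, 0.1751, 0.2118, 0.1774], E[r] = -0.8470, γ^t·E[r] = -0.290521, running G = -2.346511
t=4: π = [0.1825, 0.2535, 0.1752, 0.2112, 0.1776], E[r] = -0.8466, γ^t·E[r] = -0.203273, running G = -2.549784
t=5: π = [0.1825, 0.2535, 0.1751, 0.2113, 0.1775], E[r] = -0.8469, γ^t·E[r] = -0.142346, running G = -2.692130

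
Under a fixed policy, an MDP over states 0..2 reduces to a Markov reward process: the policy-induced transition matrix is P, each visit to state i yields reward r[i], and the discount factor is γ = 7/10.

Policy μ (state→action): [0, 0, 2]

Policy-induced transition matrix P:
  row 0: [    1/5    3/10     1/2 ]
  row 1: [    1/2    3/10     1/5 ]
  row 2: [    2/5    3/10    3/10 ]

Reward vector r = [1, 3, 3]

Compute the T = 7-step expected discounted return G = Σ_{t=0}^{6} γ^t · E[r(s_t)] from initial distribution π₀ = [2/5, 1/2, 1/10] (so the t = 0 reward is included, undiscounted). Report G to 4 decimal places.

G = 6.8866

t=0: π = [0.4000, 0.5000, 0.1000], E[r] = 2.2000, γ^t·E[r] = 2.200000, running G = 2.200000
t=1: π = [0.3700, 0.3000, 0.3300], E[r] = 2.2600, γ^t·E[r] = 1.582000, running G = 3.782000
t=2: π = [0.3560, 0.3000, 0.3440], E[r] = 2.2880, γ^t·E[r] = 1.121120, running G = 4.903120
t=3: π = [0.3588, 0.3000, 0.3412], E[r] = 2.2824, γ^t·E[r] = 0.782863, running G = 5.685983
t=4: π = [0.3582, 0.3000, 0.3418], E[r] = 2.2835, γ^t·E[r] = 0.548273, running G = 6.234256
t=5: π = [0.3584, 0.3000, 0.3416], E[r] = 2.2833, γ^t·E[r] = 0.383754, running G = 6.618010
t=6: π = [0.3583, 0.3000, 0.3417], E[r] = 2.2833, γ^t·E[r] = 0.268633, running G = 6.886643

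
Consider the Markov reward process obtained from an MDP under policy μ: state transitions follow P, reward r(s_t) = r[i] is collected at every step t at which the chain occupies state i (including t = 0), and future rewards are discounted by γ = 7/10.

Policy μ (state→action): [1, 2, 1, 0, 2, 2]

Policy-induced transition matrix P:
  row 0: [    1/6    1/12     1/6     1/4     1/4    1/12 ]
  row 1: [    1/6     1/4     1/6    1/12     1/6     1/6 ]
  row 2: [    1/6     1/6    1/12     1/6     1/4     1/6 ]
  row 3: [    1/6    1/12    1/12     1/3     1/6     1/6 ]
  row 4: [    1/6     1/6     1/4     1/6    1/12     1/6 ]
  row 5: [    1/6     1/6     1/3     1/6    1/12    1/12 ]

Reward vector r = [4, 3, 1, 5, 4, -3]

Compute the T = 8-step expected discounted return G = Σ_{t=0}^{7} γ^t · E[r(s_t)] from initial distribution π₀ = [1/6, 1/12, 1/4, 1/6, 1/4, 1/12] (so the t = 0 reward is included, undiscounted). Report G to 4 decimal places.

G = 8.1946

t=0: π = [0.1667, 0.0833, 0.2500, 0.1667, 0.2500, 0.0833], E[r] = 2.7500, γ^t·E[r] = 2.750000, running G = 2.750000
t=1: π = [0.1667, 0.1458, 0.1667, 0.2014, 0.1736, 0.1458], E[r] = 2.5347, γ^t·E[r] = 1.774306, running G = 4.524306
t=2: π = [0.1667, 0.1481, 0.1748, 0.2020, 0.1678, 0.1406], E[r] = 2.5451, γ^t·E[r] = 1.247118, running G = 5.771424
t=3: π = [0.1667, 0.1483, 0.1727, 0.2019, 0.1694, 0.1411], E[r] = 2.5481, γ^t·E[r] = 0.873992, running G = 6.645415
t=4: π = [0.1667, 0.1483, 0.1731, 0.2018, 0.1691, 0.1410], E[r] = 2.5471, γ^t·E[r] = 0.611565, running G = 7.256981
t=5: π = [0.1667, 0.1483, 0.1730, 0.2018, 0.1691, 0.1410], E[r] = 2.5473, γ^t·E[r] = 0.428123, running G = 7.685104
t=6: π = [0.1667, 0.1483, 0.1730, 0.2018, 0.1691, 0.1410], E[r] = 2.5473, γ^t·E[r] = 0.299682, running G = 7.984786
t=7: π = [0.1667, 0.1483, 0.1730, 0.2018, 0.1691, 0.1410], E[r] = 2.5473, γ^t·E[r] = 0.209778, running G = 8.194563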